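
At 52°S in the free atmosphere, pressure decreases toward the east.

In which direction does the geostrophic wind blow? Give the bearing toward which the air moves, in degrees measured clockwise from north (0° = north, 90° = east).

The pressure-gradient force points toward the east (bearing 090°).
Geostrophic balance: in the Southern Hemisphere the Coriolis force deflects motion to the left, so the geostrophic wind blows 90° to the left of the pressure-gradient force (low pressure on the right).
Rotating 090° by 90° counterclockwise gives 000° — the wind blows toward the north.

000°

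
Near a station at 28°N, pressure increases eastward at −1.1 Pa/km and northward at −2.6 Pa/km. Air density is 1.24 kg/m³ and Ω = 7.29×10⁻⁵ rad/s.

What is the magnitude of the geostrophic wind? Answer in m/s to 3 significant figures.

Coriolis parameter at 28°N:
f = 2Ω sin φ = 2 × 7.29×10⁻⁵ × sin 28° = 6.84×10⁻⁵ s⁻¹
Component geostrophic relations (x east, y north):
u_g = −(1/(fρ)) ∂P/∂y,  v_g = (1/(fρ)) ∂P/∂x
u_g = −(−2.6×10⁻³)/(6.84×10⁻⁵ × 1.24) = 30.6 m/s;  v_g = (−1.1×10⁻³)/(6.84×10⁻⁵ × 1.24) = −13.0 m/s
|V_g| = √(u_g² + v_g²) = 33.3 m/s

33.3 m/s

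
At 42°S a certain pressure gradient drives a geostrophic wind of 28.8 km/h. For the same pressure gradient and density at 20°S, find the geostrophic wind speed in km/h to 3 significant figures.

56.3 km/h

With the same pressure gradient and density, V_g ∝ 1/f ∝ 1/sin φ.
V₂ = V₁ · sin φ₁ / sin φ₂ = 28.8 × sin 42° / sin 20°
V₂ = 28.8 × 0.6691/0.3420 = 56.3 km/h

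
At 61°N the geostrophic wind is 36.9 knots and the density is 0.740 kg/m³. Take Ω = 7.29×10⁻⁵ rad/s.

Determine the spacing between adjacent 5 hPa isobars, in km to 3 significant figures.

Coriolis parameter at 61°N:
f = 2Ω sin φ = 2 × 7.29×10⁻⁵ × sin 61° = 1.28×10⁻⁴ s⁻¹
Wind speed in SI: 36.9 knots = 19.0 m/s
Geostrophic balance rearranged: |∂P/∂n| = f ρ V_g
|∂P/∂n| = 1.28×10⁻⁴ × 0.740 × 19.0 = 1.79×10⁻³ Pa/m
Isobar spacing: Δn = ΔP/|∂P/∂n| = 500 Pa / 1.79×10⁻³ Pa/m = 279124 m ≈ 279 km

279 km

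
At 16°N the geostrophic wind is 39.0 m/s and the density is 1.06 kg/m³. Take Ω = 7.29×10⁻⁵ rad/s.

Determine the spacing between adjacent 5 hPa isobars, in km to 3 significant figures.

301 km

Coriolis parameter at 16°N:
f = 2Ω sin φ = 2 × 7.29×10⁻⁵ × sin 16° = 4.02×10⁻⁵ s⁻¹
Geostrophic balance rearranged: |∂P/∂n| = f ρ V_g
|∂P/∂n| = 4.02×10⁻⁵ × 1.06 × 39.0 = 1.66×10⁻³ Pa/m
Isobar spacing: Δn = ΔP/|∂P/∂n| = 500 Pa / 1.66×10⁻³ Pa/m = 300957 m ≈ 301 km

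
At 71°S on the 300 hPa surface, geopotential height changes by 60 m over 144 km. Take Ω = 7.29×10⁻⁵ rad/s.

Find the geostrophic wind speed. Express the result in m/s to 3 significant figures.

Coriolis parameter at 71°S:
f = 2Ω sin φ = 2 × 7.29×10⁻⁵ × sin 71° = 1.38×10⁻⁴ s⁻¹
Height gradient: |∂Z/∂n| = 60 m / 144000 m = 4.17×10⁻⁴
On a pressure surface, geostrophic balance gives V_g = (g/f)|∂Z/∂n|:
V_g = 9.81 × 4.17×10⁻⁴ / 1.38×10⁻⁴ = 29.7 m/s

29.7 m/s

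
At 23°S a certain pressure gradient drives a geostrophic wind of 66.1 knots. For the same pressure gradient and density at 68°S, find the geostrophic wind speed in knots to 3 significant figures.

27.9 knots

With the same pressure gradient and density, V_g ∝ 1/f ∝ 1/sin φ.
V₂ = V₁ · sin φ₁ / sin φ₂ = 66.1 × sin 23° / sin 68°
V₂ = 66.1 × 0.3907/0.9272 = 27.9 knots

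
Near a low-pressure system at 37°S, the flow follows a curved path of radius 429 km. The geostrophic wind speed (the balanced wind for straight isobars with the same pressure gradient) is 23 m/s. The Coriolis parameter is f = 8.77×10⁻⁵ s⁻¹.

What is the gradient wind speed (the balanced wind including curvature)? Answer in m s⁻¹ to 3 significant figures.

16.1 m s⁻¹

Around a low, centrifugal force acts outward with Coriolis, so pressure-gradient force balances both:
(1/ρ)|∂P/∂n| = fV + V²/R  →  V² + fR·V − fR·V_g = 0
With fR = 8.77×10⁻⁵ × 429×10³ m = 37.6 m/s:
V = [−fR + √((fR)² + 4 fR V_g)]/2 = [−37.6 + √(37.6² + 4×37.6×23)]/2 = 16.1 m/s
Subgeostrophic (V < V_g = 23 m/s), as expected around a low.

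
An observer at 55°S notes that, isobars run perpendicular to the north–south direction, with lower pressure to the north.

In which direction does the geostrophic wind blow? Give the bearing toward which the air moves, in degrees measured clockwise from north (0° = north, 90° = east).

270°

The pressure-gradient force points toward the north (bearing 000°).
Geostrophic balance: in the Southern Hemisphere the Coriolis force deflects motion to the left, so the geostrophic wind blows 90° to the left of the pressure-gradient force (low pressure on the right).
Rotating 000° by 90° counterclockwise gives 270° — the wind blows toward the west.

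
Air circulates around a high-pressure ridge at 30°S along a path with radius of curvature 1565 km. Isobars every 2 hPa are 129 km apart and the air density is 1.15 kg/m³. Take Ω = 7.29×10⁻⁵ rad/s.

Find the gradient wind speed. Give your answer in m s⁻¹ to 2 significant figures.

Coriolis parameter at 30°S:
f = 2Ω sin φ = 2 × 7.29×10⁻⁵ × sin 30° = 7.29×10⁻⁵ s⁻¹
Pressure gradient: |∂P/∂n| = 200 Pa / 129000 m = 1.55×10⁻³ Pa/m
Geostrophic speed: V_g = |∂P/∂n|/(fρ) = 1.55×10⁻³/(7.29×10⁻⁵ × 1.15) = 18.5 m/s
Around a high, pressure-gradient force acts outward with centrifugal, so Coriolis balances both:
fV = (1/ρ)|∂P/∂n| + V²/R  →  V² − fR·V + fR·V_g = 0
With fR = 7.29×10⁻⁵ × 1565×10³ m = 114 m/s:
V = [fR − √((fR)² − 4 fR V_g)]/2 = [114 − √(114² − 4×114×18.5)]/2 = 23.2 m/s
Supergeostrophic (V > V_g = 18.5 m/s), as expected around a high.

23 m s⁻¹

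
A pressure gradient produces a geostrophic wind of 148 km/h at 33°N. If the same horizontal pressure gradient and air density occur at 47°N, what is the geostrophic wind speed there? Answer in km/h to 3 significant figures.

110 km/h

With the same pressure gradient and density, V_g ∝ 1/f ∝ 1/sin φ.
V₂ = V₁ · sin φ₁ / sin φ₂ = 148 × sin 33° / sin 47°
V₂ = 148 × 0.5446/0.7314 = 110 km/h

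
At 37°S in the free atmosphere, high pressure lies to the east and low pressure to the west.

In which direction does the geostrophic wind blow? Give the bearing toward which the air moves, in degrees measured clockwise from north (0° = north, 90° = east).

180°

The pressure-gradient force points toward the west (bearing 270°).
Geostrophic balance: in the Southern Hemisphere the Coriolis force deflects motion to the left, so the geostrophic wind blows 90° to the left of the pressure-gradient force (low pressure on the right).
Rotating 270° by 90° counterclockwise gives 180° — the wind blows toward the south.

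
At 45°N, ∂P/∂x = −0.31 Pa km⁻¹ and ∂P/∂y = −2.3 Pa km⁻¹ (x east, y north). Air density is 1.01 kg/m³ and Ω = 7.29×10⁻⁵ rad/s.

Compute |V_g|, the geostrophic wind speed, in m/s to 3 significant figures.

Coriolis parameter at 45°N:
f = 2Ω sin φ = 2 × 7.29×10⁻⁵ × sin 45° = 1.03×10⁻⁴ s⁻¹
Component geostrophic relations (x east, y north):
u_g = −(1/(fρ)) ∂P/∂y,  v_g = (1/(fρ)) ∂P/∂x
u_g = −(−2.3×10⁻³)/(1.03×10⁻⁴ × 1.01) = 22.1 m/s;  v_g = (−0.31×10⁻³)/(1.03×10⁻⁴ × 1.01) = −2.98 m/s
|V_g| = √(u_g² + v_g²) = 22.3 m/s

22.3 m/s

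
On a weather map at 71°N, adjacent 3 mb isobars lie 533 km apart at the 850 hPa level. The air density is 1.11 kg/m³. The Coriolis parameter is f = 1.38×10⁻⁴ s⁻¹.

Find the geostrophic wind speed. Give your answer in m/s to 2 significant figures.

Pressure gradient: |∂P/∂n| = 300 Pa / 533000 m = 5.63×10⁻⁴ Pa/m
Geostrophic balance (pressure-gradient force = Coriolis force):
V_g = (1/(fρ)) |∂P/∂n| = 5.63×10⁻⁴ / (1.38×10⁻⁴ × 1.11) = 3.67 m/s

3.7 m/s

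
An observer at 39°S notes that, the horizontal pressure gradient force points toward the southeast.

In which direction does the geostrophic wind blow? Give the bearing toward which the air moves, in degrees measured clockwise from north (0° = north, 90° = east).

The pressure-gradient force points toward the southeast (bearing 135°).
Geostrophic balance: in the Southern Hemisphere the Coriolis force deflects motion to the left, so the geostrophic wind blows 90° to the left of the pressure-gradient force (low pressure on the right).
Rotating 135° by 90° counterclockwise gives 045° — the wind blows toward the northeast.

045°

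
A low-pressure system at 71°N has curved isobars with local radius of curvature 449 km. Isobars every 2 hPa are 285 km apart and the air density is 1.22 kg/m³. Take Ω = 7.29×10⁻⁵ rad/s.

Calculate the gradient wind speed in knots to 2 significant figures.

7.6 knots

Coriolis parameter at 71°N:
f = 2Ω sin φ = 2 × 7.29×10⁻⁵ × sin 71° = 1.38×10⁻⁴ s⁻¹
Pressure gradient: |∂P/∂n| = 200 Pa / 285000 m = 7.02×10⁻⁴ Pa/m
Geostrophic speed: V_g = |∂P/∂n|/(fρ) = 7.02×10⁻⁴/(1.38×10⁻⁴ × 1.22) = 4.17 m/s
Around a low, centrifugal force acts outward with Coriolis, so pressure-gradient force balances both:
(1/ρ)|∂P/∂n| = fV + V²/R  →  V² + fR·V − fR·V_g = 0
With fR = 1.38×10⁻⁴ × 449×10³ m = 61.9 m/s:
V = [−fR + √((fR)² + 4 fR V_g)]/2 = [−61.9 + √(61.9² + 4×61.9×4.17)]/2 = 3.92 m/s
Subgeostrophic (V < V_g = 4.17 m/s), as expected around a low.
Converting: 3.92 m/s × 1.944 = 7.6 knots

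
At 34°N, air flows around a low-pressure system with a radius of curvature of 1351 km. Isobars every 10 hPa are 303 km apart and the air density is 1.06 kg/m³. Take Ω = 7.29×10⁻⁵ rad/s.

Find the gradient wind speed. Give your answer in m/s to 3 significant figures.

Coriolis parameter at 34°N:
f = 2Ω sin φ = 2 × 7.29×10⁻⁵ × sin 34° = 8.15×10⁻⁵ s⁻¹
Pressure gradient: |∂P/∂n| = 1000 Pa / 303000 m = 3.30×10⁻³ Pa/m
Geostrophic speed: V_g = |∂P/∂n|/(fρ) = 3.30×10⁻³/(8.15×10⁻⁵ × 1.06) = 38.2 m/s
Around a low, centrifugal force acts outward with Coriolis, so pressure-gradient force balances both:
(1/ρ)|∂P/∂n| = fV + V²/R  →  V² + fR·V − fR·V_g = 0
With fR = 8.15×10⁻⁵ × 1351×10³ m = 110 m/s:
V = [−fR + √((fR)² + 4 fR V_g)]/2 = [−110 + √(110² + 4×110×38.2)]/2 = 30 m/s
Subgeostrophic (V < V_g = 38.2 m/s), as expected around a low.

30.0 m/s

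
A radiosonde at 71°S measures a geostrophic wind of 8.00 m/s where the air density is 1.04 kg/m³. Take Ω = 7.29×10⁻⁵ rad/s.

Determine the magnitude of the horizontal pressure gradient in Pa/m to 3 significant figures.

Coriolis parameter at 71°S:
f = 2Ω sin φ = 2 × 7.29×10⁻⁵ × sin 71° = 1.38×10⁻⁴ s⁻¹
Geostrophic balance rearranged: |∂P/∂n| = f ρ V_g
|∂P/∂n| = 1.38×10⁻⁴ × 1.04 × 8.00 = 1.15×10⁻³ Pa/m

1.15×10⁻³ Pa/m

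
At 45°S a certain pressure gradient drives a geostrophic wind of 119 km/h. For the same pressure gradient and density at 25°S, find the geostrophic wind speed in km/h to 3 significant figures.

With the same pressure gradient and density, V_g ∝ 1/f ∝ 1/sin φ.
V₂ = V₁ · sin φ₁ / sin φ₂ = 119 × sin 45° / sin 25°
V₂ = 119 × 0.7071/0.4226 = 199 km/h

199 km/h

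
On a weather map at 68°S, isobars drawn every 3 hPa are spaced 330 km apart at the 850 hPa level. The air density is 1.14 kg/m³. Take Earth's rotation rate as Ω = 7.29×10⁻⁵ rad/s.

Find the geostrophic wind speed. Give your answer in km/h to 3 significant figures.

Coriolis parameter at 68°S:
f = 2Ω sin φ = 2 × 7.29×10⁻⁵ × sin 68° = 1.35×10⁻⁴ s⁻¹
Pressure gradient: |∂P/∂n| = 300 Pa / 330000 m = 9.09×10⁻⁴ Pa/m
Geostrophic balance (pressure-gradient force = Coriolis force):
V_g = (1/(fρ)) |∂P/∂n| = 9.09×10⁻⁴ / (1.35×10⁻⁴ × 1.14) = 5.90 m/s
Converting: 5.90 m/s × 3.6 = 21.2 km/h

21.2 km/h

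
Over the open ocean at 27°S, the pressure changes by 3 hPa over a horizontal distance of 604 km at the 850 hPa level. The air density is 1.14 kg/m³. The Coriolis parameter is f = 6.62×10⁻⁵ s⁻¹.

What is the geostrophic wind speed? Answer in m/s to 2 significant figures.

Pressure gradient: |∂P/∂n| = 300 Pa / 604000 m = 4.97×10⁻⁴ Pa/m
Geostrophic balance (pressure-gradient force = Coriolis force):
V_g = (1/(fρ)) |∂P/∂n| = 4.97×10⁻⁴ / (6.62×10⁻⁵ × 1.14) = 6.58 m/s

6.6 m/s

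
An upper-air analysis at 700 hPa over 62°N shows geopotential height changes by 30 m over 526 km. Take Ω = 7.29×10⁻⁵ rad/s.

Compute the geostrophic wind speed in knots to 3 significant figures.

Coriolis parameter at 62°N:
f = 2Ω sin φ = 2 × 7.29×10⁻⁵ × sin 62° = 1.29×10⁻⁴ s⁻¹
Height gradient: |∂Z/∂n| = 30 m / 526000 m = 5.70×10⁻⁵
On a pressure surface, geostrophic balance gives V_g = (g/f)|∂Z/∂n|:
V_g = 9.81 × 5.70×10⁻⁵ / 1.29×10⁻⁴ = 4.35 m/s
Converting: 4.35 m/s × 1.944 = 8.45 knots

8.45 knots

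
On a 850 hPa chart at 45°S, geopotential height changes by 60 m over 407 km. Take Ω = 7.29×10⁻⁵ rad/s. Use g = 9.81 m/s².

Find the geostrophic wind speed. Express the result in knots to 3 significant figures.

27.3 knots

Coriolis parameter at 45°S:
f = 2Ω sin φ = 2 × 7.29×10⁻⁵ × sin 45° = 1.03×10⁻⁴ s⁻¹
Height gradient: |∂Z/∂n| = 60 m / 407000 m = 1.47×10⁻⁴
On a pressure surface, geostrophic balance gives V_g = (g/f)|∂Z/∂n|:
V_g = 9.81 × 1.47×10⁻⁴ / 1.03×10⁻⁴ = 14.0 m/s
Converting: 14.0 m/s × 1.944 = 27.3 knots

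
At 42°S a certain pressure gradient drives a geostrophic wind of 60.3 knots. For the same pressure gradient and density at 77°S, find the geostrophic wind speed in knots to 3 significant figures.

With the same pressure gradient and density, V_g ∝ 1/f ∝ 1/sin φ.
V₂ = V₁ · sin φ₁ / sin φ₂ = 60.3 × sin 42° / sin 77°
V₂ = 60.3 × 0.6691/0.9744 = 41.4 knots

41.4 knots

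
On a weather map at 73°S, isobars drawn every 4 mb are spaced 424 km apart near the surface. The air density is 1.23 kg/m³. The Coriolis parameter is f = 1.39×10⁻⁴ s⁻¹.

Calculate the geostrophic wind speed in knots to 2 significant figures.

11 knots

Pressure gradient: |∂P/∂n| = 400 Pa / 424000 m = 9.43×10⁻⁴ Pa/m
Geostrophic balance (pressure-gradient force = Coriolis force):
V_g = (1/(fρ)) |∂P/∂n| = 9.43×10⁻⁴ / (1.39×10⁻⁴ × 1.23) = 5.52 m/s
Converting: 5.52 m/s × 1.944 = 11 knots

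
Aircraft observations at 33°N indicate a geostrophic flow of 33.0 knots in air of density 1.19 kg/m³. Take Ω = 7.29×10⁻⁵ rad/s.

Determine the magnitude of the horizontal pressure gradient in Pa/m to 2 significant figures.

1.6×10⁻³ Pa/m

Coriolis parameter at 33°N:
f = 2Ω sin φ = 2 × 7.29×10⁻⁵ × sin 33° = 7.94×10⁻⁵ s⁻¹
Wind speed in SI: 33.0 knots = 17.0 m/s
Geostrophic balance rearranged: |∂P/∂n| = f ρ V_g
|∂P/∂n| = 7.94×10⁻⁵ × 1.19 × 17.0 = 1.60×10⁻³ Pa/m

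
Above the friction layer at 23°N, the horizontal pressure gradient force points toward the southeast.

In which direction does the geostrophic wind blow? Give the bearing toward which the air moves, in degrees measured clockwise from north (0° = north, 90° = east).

The pressure-gradient force points toward the southeast (bearing 135°).
Geostrophic balance: in the Northern Hemisphere the Coriolis force deflects motion to the right, so the geostrophic wind blows 90° to the right of the pressure-gradient force (low pressure on the left).
Rotating 135° by 90° clockwise gives 225° — the wind blows toward the southwest.

225°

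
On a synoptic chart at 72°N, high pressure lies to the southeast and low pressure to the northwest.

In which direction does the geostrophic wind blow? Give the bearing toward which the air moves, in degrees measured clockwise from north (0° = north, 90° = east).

The pressure-gradient force points toward the northwest (bearing 315°).
Geostrophic balance: in the Northern Hemisphere the Coriolis force deflects motion to the right, so the geostrophic wind blows 90° to the right of the pressure-gradient force (low pressure on the left).
Rotating 315° by 90° clockwise gives 045° — the wind blows toward the northeast.

045°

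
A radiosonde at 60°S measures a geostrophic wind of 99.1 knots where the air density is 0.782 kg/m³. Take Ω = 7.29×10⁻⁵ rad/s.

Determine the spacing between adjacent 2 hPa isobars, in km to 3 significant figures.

Coriolis parameter at 60°S:
f = 2Ω sin φ = 2 × 7.29×10⁻⁵ × sin 60° = 1.26×10⁻⁴ s⁻¹
Wind speed in SI: 99.1 knots = 51.0 m/s
Geostrophic balance rearranged: |∂P/∂n| = f ρ V_g
|∂P/∂n| = 1.26×10⁻⁴ × 0.782 × 51.0 = 5.03×10⁻³ Pa/m
Isobar spacing: Δn = ΔP/|∂P/∂n| = 200 Pa / 5.03×10⁻³ Pa/m = 39730 m ≈ 39.7 km

39.7 km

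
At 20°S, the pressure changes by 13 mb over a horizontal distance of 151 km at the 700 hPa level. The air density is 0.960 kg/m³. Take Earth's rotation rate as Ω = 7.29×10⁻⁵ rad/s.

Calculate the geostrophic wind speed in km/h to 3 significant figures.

Coriolis parameter at 20°S:
f = 2Ω sin φ = 2 × 7.29×10⁻⁵ × sin 20° = 4.99×10⁻⁵ s⁻¹
Pressure gradient: |∂P/∂n| = 1300 Pa / 151000 m = 8.61×10⁻³ Pa/m
Geostrophic balance (pressure-gradient force = Coriolis force):
V_g = (1/(fρ)) |∂P/∂n| = 8.61×10⁻³ / (4.99×10⁻⁵ × 0.960) = 180 m/s
Converting: 180 m/s × 3.6 = 647 km/h

647 km/h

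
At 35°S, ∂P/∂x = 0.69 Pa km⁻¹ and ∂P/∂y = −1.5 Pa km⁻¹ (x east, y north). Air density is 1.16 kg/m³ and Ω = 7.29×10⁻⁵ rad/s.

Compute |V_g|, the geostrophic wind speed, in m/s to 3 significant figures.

Coriolis parameter at 35°S:
f = 2Ω sin φ = 2 × 7.29×10⁻⁵ × sin 35° = 8.36×10⁻⁵ s⁻¹
In the Southern Hemisphere f is negative: f = −8.36×10⁻⁵ s⁻¹.
Component geostrophic relations (x east, y north):
u_g = −(1/(fρ)) ∂P/∂y,  v_g = (1/(fρ)) ∂P/∂x
u_g = −(−1.5×10⁻³)/(−8.36×10⁻⁵ × 1.16) = −15.5 m/s;  v_g = (0.69×10⁻³)/(−8.36×10⁻⁵ × 1.16) = −7.11 m/s
|V_g| = √(u_g² + v_g²) = 17.0 m/s

17.0 m/s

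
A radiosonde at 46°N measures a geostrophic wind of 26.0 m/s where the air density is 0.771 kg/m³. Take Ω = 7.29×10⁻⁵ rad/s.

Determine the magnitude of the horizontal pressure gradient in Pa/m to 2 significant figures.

2.1×10⁻³ Pa/m

Coriolis parameter at 46°N:
f = 2Ω sin φ = 2 × 7.29×10⁻⁵ × sin 46° = 1.05×10⁻⁴ s⁻¹
Geostrophic balance rearranged: |∂P/∂n| = f ρ V_g
|∂P/∂n| = 1.05×10⁻⁴ × 0.771 × 26.0 = 2.10×10⁻³ Pa/m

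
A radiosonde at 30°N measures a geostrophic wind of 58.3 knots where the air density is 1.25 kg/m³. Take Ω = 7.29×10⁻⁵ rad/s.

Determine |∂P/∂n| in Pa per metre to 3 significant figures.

2.73×10⁻³ Pa/m

Coriolis parameter at 30°N:
f = 2Ω sin φ = 2 × 7.29×10⁻⁵ × sin 30° = 7.29×10⁻⁵ s⁻¹
Wind speed in SI: 58.3 knots = 30.0 m/s
Geostrophic balance rearranged: |∂P/∂n| = f ρ V_g
|∂P/∂n| = 7.29×10⁻⁵ × 1.25 × 30.0 = 2.73×10⁻³ Pa/m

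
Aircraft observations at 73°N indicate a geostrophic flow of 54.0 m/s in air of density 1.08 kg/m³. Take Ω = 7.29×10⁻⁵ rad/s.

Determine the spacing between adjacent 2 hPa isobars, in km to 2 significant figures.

Coriolis parameter at 73°N:
f = 2Ω sin φ = 2 × 7.29×10⁻⁵ × sin 73° = 1.39×10⁻⁴ s⁻¹
Geostrophic balance rearranged: |∂P/∂n| = f ρ V_g
|∂P/∂n| = 1.39×10⁻⁴ × 1.08 × 54.0 = 8.13×10⁻³ Pa/m
Isobar spacing: Δn = ΔP/|∂P/∂n| = 200 Pa / 8.13×10⁻³ Pa/m = 24596 m ≈ 25 km

25 km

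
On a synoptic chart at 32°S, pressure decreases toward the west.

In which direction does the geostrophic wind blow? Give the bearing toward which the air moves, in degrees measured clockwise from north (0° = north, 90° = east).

The pressure-gradient force points toward the west (bearing 270°).
Geostrophic balance: in the Southern Hemisphere the Coriolis force deflects motion to the left, so the geostrophic wind blows 90° to the left of the pressure-gradient force (low pressure on the right).
Rotating 270° by 90° counterclockwise gives 180° — the wind blows toward the south.

180°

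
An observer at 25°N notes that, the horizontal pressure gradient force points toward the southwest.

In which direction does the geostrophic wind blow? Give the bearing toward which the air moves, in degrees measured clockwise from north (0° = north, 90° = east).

The pressure-gradient force points toward the southwest (bearing 225°).
Geostrophic balance: in the Northern Hemisphere the Coriolis force deflects motion to the right, so the geostrophic wind blows 90° to the right of the pressure-gradient force (low pressure on the left).
Rotating 225° by 90° clockwise gives 315° — the wind blows toward the northwest.

315°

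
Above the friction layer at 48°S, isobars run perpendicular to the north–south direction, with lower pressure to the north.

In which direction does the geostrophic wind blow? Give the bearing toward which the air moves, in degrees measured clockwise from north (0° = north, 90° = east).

The pressure-gradient force points toward the north (bearing 000°).
Geostrophic balance: in the Southern Hemisphere the Coriolis force deflects motion to the left, so the geostrophic wind blows 90° to the left of the pressure-gradient force (low pressure on the right).
Rotating 000° by 90° counterclockwise gives 270° — the wind blows toward the west.

270°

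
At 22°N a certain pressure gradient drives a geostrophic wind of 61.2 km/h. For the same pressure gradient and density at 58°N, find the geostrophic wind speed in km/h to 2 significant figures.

27 km/h

With the same pressure gradient and density, V_g ∝ 1/f ∝ 1/sin φ.
V₂ = V₁ · sin φ₁ / sin φ₂ = 61.2 × sin 22° / sin 58°
V₂ = 61.2 × 0.3746/0.8480 = 27 km/h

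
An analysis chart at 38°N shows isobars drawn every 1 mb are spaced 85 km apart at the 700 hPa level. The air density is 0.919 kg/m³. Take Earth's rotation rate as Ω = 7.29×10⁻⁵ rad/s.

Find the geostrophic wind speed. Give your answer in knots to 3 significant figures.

Coriolis parameter at 38°N:
f = 2Ω sin φ = 2 × 7.29×10⁻⁵ × sin 38° = 8.98×10⁻⁵ s⁻¹
Pressure gradient: |∂P/∂n| = 100 Pa / 85000 m = 1.18×10⁻³ Pa/m
Geostrophic balance (pressure-gradient force = Coriolis force):
V_g = (1/(fρ)) |∂P/∂n| = 1.18×10⁻³ / (8.98×10⁻⁵ × 0.919) = 14.3 m/s
Converting: 14.3 m/s × 1.944 = 27.7 knots

27.7 knots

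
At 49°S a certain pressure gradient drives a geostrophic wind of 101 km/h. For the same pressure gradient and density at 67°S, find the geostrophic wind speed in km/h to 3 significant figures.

82.8 km/h

With the same pressure gradient and density, V_g ∝ 1/f ∝ 1/sin φ.
V₂ = V₁ · sin φ₁ / sin φ₂ = 101 × sin 49° / sin 67°
V₂ = 101 × 0.7547/0.9205 = 82.8 km/h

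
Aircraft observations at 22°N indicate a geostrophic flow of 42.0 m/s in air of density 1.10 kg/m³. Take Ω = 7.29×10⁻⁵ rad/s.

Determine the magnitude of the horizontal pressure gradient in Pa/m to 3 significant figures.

2.52×10⁻³ Pa/m

Coriolis parameter at 22°N:
f = 2Ω sin φ = 2 × 7.29×10⁻⁵ × sin 22° = 5.46×10⁻⁵ s⁻¹
Geostrophic balance rearranged: |∂P/∂n| = f ρ V_g
|∂P/∂n| = 5.46×10⁻⁵ × 1.10 × 42.0 = 2.52×10⁻³ Pa/m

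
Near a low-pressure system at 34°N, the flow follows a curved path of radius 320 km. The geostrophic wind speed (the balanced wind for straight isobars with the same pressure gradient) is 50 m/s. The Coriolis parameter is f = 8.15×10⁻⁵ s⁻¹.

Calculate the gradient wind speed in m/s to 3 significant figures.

Around a low, centrifugal force acts outward with Coriolis, so pressure-gradient force balances both:
(1/ρ)|∂P/∂n| = fV + V²/R  →  V² + fR·V − fR·V_g = 0
With fR = 8.15×10⁻⁵ × 320×10³ m = 26.1 m/s:
V = [−fR + √((fR)² + 4 fR V_g)]/2 = [−26.1 + √(26.1² + 4×26.1×50)]/2 = 25.4 m/s
Subgeostrophic (V < V_g = 50 m/s), as expected around a low.

25.4 m/s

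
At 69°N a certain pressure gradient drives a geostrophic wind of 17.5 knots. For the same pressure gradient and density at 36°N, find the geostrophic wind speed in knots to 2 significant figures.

With the same pressure gradient and density, V_g ∝ 1/f ∝ 1/sin φ.
V₂ = V₁ · sin φ₁ / sin φ₂ = 17.5 × sin 69° / sin 36°
V₂ = 17.5 × 0.9336/0.5878 = 28 knots

28 knots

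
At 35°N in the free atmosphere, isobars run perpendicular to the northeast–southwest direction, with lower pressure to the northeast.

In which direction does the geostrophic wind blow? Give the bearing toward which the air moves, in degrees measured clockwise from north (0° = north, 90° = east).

135°

The pressure-gradient force points toward the northeast (bearing 045°).
Geostrophic balance: in the Northern Hemisphere the Coriolis force deflects motion to the right, so the geostrophic wind blows 90° to the right of the pressure-gradient force (low pressure on the left).
Rotating 045° by 90° clockwise gives 135° — the wind blows toward the southeast.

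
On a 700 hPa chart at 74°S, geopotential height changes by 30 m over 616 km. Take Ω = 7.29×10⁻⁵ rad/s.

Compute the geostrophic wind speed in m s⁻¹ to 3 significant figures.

Coriolis parameter at 74°S:
f = 2Ω sin φ = 2 × 7.29×10⁻⁵ × sin 74° = 1.40×10⁻⁴ s⁻¹
Height gradient: |∂Z/∂n| = 30 m / 616000 m = 4.87×10⁻⁵
On a pressure surface, geostrophic balance gives V_g = (g/f)|∂Z/∂n|:
V_g = 9.81 × 4.87×10⁻⁵ / 1.40×10⁻⁴ = 3.41 m/s

3.41 m s⁻¹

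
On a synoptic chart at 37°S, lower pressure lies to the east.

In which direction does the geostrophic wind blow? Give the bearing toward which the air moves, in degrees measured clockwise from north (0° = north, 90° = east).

The pressure-gradient force points toward the east (bearing 090°).
Geostrophic balance: in the Southern Hemisphere the Coriolis force deflects motion to the left, so the geostrophic wind blows 90° to the left of the pressure-gradient force (low pressure on the right).
Rotating 090° by 90° counterclockwise gives 000° — the wind blows toward the north.

000°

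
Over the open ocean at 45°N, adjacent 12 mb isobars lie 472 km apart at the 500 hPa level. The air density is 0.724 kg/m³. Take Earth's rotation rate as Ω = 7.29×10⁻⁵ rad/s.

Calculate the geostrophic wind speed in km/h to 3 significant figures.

Coriolis parameter at 45°N:
f = 2Ω sin φ = 2 × 7.29×10⁻⁵ × sin 45° = 1.03×10⁻⁴ s⁻¹
Pressure gradient: |∂P/∂n| = 1200 Pa / 472000 m = 2.54×10⁻³ Pa/m
Geostrophic balance (pressure-gradient force = Coriolis force):
V_g = (1/(fρ)) |∂P/∂n| = 2.54×10⁻³ / (1.03×10⁻⁴ × 0.724) = 34.1 m/s
Converting: 34.1 m/s × 3.6 = 123 km/h

123 km/h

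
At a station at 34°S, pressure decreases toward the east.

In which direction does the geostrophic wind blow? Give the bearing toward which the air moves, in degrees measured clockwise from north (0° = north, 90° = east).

000°

The pressure-gradient force points toward the east (bearing 090°).
Geostrophic balance: in the Southern Hemisphere the Coriolis force deflects motion to the left, so the geostrophic wind blows 90° to the left of the pressure-gradient force (low pressure on the right).
Rotating 090° by 90° counterclockwise gives 000° — the wind blows toward the north.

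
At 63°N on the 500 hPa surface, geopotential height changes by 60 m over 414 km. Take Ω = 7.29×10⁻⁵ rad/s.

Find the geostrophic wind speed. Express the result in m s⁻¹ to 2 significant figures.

Coriolis parameter at 63°N:
f = 2Ω sin φ = 2 × 7.29×10⁻⁵ × sin 63° = 1.30×10⁻⁴ s⁻¹
Height gradient: |∂Z/∂n| = 60 m / 414000 m = 1.45×10⁻⁴
On a pressure surface, geostrophic balance gives V_g = (g/f)|∂Z/∂n|:
V_g = 9.81 × 1.45×10⁻⁴ / 1.30×10⁻⁴ = 10.9 m/s

11 m s⁻¹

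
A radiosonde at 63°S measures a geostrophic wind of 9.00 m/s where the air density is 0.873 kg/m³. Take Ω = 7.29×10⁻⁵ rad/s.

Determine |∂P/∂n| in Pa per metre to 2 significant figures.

Coriolis parameter at 63°S:
f = 2Ω sin φ = 2 × 7.29×10⁻⁵ × sin 63° = 1.30×10⁻⁴ s⁻¹
Geostrophic balance rearranged: |∂P/∂n| = f ρ V_g
|∂P/∂n| = 1.30×10⁻⁴ × 0.873 × 9.00 = 1.02×10⁻³ Pa/m

1.0×10⁻³ Pa/m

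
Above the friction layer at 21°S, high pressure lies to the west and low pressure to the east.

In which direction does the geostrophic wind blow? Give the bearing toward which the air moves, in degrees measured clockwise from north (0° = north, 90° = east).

The pressure-gradient force points toward the east (bearing 090°).
Geostrophic balance: in the Southern Hemisphere the Coriolis force deflects motion to the left, so the geostrophic wind blows 90° to the left of the pressure-gradient force (low pressure on the right).
Rotating 090° by 90° counterclockwise gives 000° — the wind blows toward the north.

000°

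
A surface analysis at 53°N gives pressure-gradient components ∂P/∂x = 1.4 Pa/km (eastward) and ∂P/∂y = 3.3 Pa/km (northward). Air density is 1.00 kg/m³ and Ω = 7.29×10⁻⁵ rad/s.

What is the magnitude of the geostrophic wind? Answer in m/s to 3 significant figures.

Coriolis parameter at 53°N:
f = 2Ω sin φ = 2 × 7.29×10⁻⁵ × sin 53° = 1.16×10⁻⁴ s⁻¹
Component geostrophic relations (x east, y north):
u_g = −(1/(fρ)) ∂P/∂y,  v_g = (1/(fρ)) ∂P/∂x
u_g = −(3.3×10⁻³)/(1.16×10⁻⁴ × 1.00) = −28.3 m/s;  v_g = (1.4×10⁻³)/(1.16×10⁻⁴ × 1.00) = 12.0 m/s
|V_g| = √(u_g² + v_g²) = 30.8 m/s

30.8 m/s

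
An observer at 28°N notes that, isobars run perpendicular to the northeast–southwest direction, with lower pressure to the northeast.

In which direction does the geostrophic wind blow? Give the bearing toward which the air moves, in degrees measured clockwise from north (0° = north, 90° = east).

135°

The pressure-gradient force points toward the northeast (bearing 045°).
Geostrophic balance: in the Northern Hemisphere the Coriolis force deflects motion to the right, so the geostrophic wind blows 90° to the right of the pressure-gradient force (low pressure on the left).
Rotating 045° by 90° clockwise gives 135° — the wind blows toward the southeast.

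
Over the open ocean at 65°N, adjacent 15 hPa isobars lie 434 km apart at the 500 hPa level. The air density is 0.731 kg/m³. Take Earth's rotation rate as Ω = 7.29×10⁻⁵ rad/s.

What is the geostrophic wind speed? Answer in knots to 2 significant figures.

Coriolis parameter at 65°N:
f = 2Ω sin φ = 2 × 7.29×10⁻⁵ × sin 65° = 1.32×10⁻⁴ s⁻¹
Pressure gradient: |∂P/∂n| = 1500 Pa / 434000 m = 3.46×10⁻³ Pa/m
Geostrophic balance (pressure-gradient force = Coriolis force):
V_g = (1/(fρ)) |∂P/∂n| = 3.46×10⁻³ / (1.32×10⁻⁴ × 0.731) = 35.8 m/s
Converting: 35.8 m/s × 1.944 = 70 knots

70 knots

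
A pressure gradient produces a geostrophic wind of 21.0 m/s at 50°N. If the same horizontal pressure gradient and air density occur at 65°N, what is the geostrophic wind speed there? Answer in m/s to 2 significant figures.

With the same pressure gradient and density, V_g ∝ 1/f ∝ 1/sin φ.
V₂ = V₁ · sin φ₁ / sin φ₂ = 21.0 × sin 50° / sin 65°
V₂ = 21.0 × 0.7660/0.9063 = 18 m/s

18 m/s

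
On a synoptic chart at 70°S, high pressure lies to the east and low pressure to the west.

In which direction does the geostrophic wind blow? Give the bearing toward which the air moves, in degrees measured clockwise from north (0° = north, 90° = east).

The pressure-gradient force points toward the west (bearing 270°).
Geostrophic balance: in the Southern Hemisphere the Coriolis force deflects motion to the left, so the geostrophic wind blows 90° to the left of the pressure-gradient force (low pressure on the right).
Rotating 270° by 90° counterclockwise gives 180° — the wind blows toward the south.

180°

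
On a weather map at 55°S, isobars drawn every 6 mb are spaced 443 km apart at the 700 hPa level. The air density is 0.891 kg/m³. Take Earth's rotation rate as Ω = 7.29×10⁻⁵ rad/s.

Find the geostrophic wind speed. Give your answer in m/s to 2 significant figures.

13 m/s

Coriolis parameter at 55°S:
f = 2Ω sin φ = 2 × 7.29×10⁻⁵ × sin 55° = 1.19×10⁻⁴ s⁻¹
Pressure gradient: |∂P/∂n| = 600 Pa / 443000 m = 1.35×10⁻³ Pa/m
Geostrophic balance (pressure-gradient force = Coriolis force):
V_g = (1/(fρ)) |∂P/∂n| = 1.35×10⁻³ / (1.19×10⁻⁴ × 0.891) = 12.7 m/s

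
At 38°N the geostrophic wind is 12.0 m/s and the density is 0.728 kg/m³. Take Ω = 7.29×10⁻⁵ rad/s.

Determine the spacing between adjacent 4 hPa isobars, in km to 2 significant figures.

510 km

Coriolis parameter at 38°N:
f = 2Ω sin φ = 2 × 7.29×10⁻⁵ × sin 38° = 8.98×10⁻⁵ s⁻¹
Geostrophic balance rearranged: |∂P/∂n| = f ρ V_g
|∂P/∂n| = 8.98×10⁻⁵ × 0.728 × 12.0 = 7.84×10⁻⁴ Pa/m
Isobar spacing: Δn = ΔP/|∂P/∂n| = 400 Pa / 7.84×10⁻⁴ Pa/m = 510091 m ≈ 510 km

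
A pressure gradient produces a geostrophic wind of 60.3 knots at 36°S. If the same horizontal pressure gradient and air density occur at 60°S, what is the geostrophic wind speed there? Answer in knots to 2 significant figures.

With the same pressure gradient and density, V_g ∝ 1/f ∝ 1/sin φ.
V₂ = V₁ · sin φ₁ / sin φ₂ = 60.3 × sin 36° / sin 60°
V₂ = 60.3 × 0.5878/0.8660 = 41 knots

41 knots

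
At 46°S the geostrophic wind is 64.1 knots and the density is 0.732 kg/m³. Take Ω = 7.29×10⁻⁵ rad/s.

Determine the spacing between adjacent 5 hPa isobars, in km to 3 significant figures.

Coriolis parameter at 46°S:
f = 2Ω sin φ = 2 × 7.29×10⁻⁵ × sin 46° = 1.05×10⁻⁴ s⁻¹
Wind speed in SI: 64.1 knots = 33.0 m/s
Geostrophic balance rearranged: |∂P/∂n| = f ρ V_g
|∂P/∂n| = 1.05×10⁻⁴ × 0.732 × 33.0 = 2.53×10⁻³ Pa/m
Isobar spacing: Δn = ΔP/|∂P/∂n| = 500 Pa / 2.53×10⁻³ Pa/m = 197502 m ≈ 198 km

198 km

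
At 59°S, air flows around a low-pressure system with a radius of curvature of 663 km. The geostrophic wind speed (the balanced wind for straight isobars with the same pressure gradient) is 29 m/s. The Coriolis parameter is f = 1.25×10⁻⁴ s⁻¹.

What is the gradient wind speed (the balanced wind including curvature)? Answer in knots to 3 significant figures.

Around a low, centrifugal force acts outward with Coriolis, so pressure-gradient force balances both:
(1/ρ)|∂P/∂n| = fV + V²/R  →  V² + fR·V − fR·V_g = 0
With fR = 1.25×10⁻⁴ × 663×10³ m = 82.9 m/s:
V = [−fR + √((fR)² + 4 fR V_g)]/2 = [−82.9 + √(82.9² + 4×82.9×29)]/2 = 22.8 m/s
Subgeostrophic (V < V_g = 29 m/s), as expected around a low.
Converting: 22.8 m/s × 1.944 = 44.2 knots

44.2 knots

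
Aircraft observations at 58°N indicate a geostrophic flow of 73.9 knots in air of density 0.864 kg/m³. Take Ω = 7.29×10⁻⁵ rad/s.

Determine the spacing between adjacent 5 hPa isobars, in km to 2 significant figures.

Coriolis parameter at 58°N:
f = 2Ω sin φ = 2 × 7.29×10⁻⁵ × sin 58° = 1.24×10⁻⁴ s⁻¹
Wind speed in SI: 73.9 knots = 38.0 m/s
Geostrophic balance rearranged: |∂P/∂n| = f ρ V_g
|∂P/∂n| = 1.24×10⁻⁴ × 0.864 × 38.0 = 4.06×10⁻³ Pa/m
Isobar spacing: Δn = ΔP/|∂P/∂n| = 500 Pa / 4.06×10⁻³ Pa/m = 123111 m ≈ 120 km

120 km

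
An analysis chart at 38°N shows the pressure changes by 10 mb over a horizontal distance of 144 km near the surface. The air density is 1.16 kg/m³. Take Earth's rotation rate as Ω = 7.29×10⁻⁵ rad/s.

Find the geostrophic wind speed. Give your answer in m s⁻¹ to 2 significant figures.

Coriolis parameter at 38°N:
f = 2Ω sin φ = 2 × 7.29×10⁻⁵ × sin 38° = 8.98×10⁻⁵ s⁻¹
Pressure gradient: |∂P/∂n| = 1000 Pa / 144000 m = 6.94×10⁻³ Pa/m
Geostrophic balance (pressure-gradient force = Coriolis force):
V_g = (1/(fρ)) |∂P/∂n| = 6.94×10⁻³ / (8.98×10⁻⁵ × 1.16) = 66.7 m/s

67 m s⁻¹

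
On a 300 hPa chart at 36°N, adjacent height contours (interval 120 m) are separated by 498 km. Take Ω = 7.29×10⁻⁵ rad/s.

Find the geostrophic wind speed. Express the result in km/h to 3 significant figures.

99.3 km/h

Coriolis parameter at 36°N:
f = 2Ω sin φ = 2 × 7.29×10⁻⁵ × sin 36° = 8.57×10⁻⁵ s⁻¹
Height gradient: |∂Z/∂n| = 120 m / 498000 m = 2.41×10⁻⁴
On a pressure surface, geostrophic balance gives V_g = (g/f)|∂Z/∂n|:
V_g = 9.81 × 2.41×10⁻⁴ / 8.57×10⁻⁵ = 27.6 m/s
Converting: 27.6 m/s × 3.6 = 99.3 km/h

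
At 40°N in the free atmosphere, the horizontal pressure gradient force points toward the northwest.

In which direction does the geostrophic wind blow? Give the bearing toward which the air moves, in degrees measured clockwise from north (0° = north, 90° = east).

045°

The pressure-gradient force points toward the northwest (bearing 315°).
Geostrophic balance: in the Northern Hemisphere the Coriolis force deflects motion to the right, so the geostrophic wind blows 90° to the right of the pressure-gradient force (low pressure on the left).
Rotating 315° by 90° clockwise gives 045° — the wind blows toward the northeast.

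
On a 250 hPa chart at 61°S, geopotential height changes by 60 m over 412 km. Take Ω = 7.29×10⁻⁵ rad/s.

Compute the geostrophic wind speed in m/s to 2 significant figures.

Coriolis parameter at 61°S:
f = 2Ω sin φ = 2 × 7.29×10⁻⁵ × sin 61° = 1.28×10⁻⁴ s⁻¹
Height gradient: |∂Z/∂n| = 60 m / 412000 m = 1.46×10⁻⁴
On a pressure surface, geostrophic balance gives V_g = (g/f)|∂Z/∂n|:
V_g = 9.81 × 1.46×10⁻⁴ / 1.28×10⁻⁴ = 11.2 m/s

11 m/s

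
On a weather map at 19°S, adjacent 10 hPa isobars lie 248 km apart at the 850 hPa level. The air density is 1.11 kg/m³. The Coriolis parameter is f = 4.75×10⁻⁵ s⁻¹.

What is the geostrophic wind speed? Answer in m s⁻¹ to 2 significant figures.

76 m s⁻¹

Pressure gradient: |∂P/∂n| = 1000 Pa / 248000 m = 4.03×10⁻³ Pa/m
Geostrophic balance (pressure-gradient force = Coriolis force):
V_g = (1/(fρ)) |∂P/∂n| = 4.03×10⁻³ / (4.75×10⁻⁵ × 1.11) = 76.5 m/s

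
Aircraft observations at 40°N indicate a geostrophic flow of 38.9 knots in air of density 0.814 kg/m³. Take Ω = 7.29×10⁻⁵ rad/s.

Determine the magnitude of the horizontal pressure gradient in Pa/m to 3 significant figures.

Coriolis parameter at 40°N:
f = 2Ω sin φ = 2 × 7.29×10⁻⁵ × sin 40° = 9.37×10⁻⁵ s⁻¹
Wind speed in SI: 38.9 knots = 20.0 m/s
Geostrophic balance rearranged: |∂P/∂n| = f ρ V_g
|∂P/∂n| = 9.37×10⁻⁵ × 0.814 × 20.0 = 1.53×10⁻³ Pa/m

1.53×10⁻³ Pa/m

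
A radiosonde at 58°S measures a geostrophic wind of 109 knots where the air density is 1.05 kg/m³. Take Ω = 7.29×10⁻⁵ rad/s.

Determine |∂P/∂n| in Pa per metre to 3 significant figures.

Coriolis parameter at 58°S:
f = 2Ω sin φ = 2 × 7.29×10⁻⁵ × sin 58° = 1.24×10⁻⁴ s⁻¹
Wind speed in SI: 109 knots = 56.1 m/s
Geostrophic balance rearranged: |∂P/∂n| = f ρ V_g
|∂P/∂n| = 1.24×10⁻⁴ × 1.05 × 56.1 = 7.28×10⁻³ Pa/m

7.28×10⁻³ Pa/m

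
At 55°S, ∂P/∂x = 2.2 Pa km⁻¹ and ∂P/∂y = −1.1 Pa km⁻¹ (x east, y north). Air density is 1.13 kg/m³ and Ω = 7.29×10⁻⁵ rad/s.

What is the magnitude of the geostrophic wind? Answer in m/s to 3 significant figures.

18.2 m/s

Coriolis parameter at 55°S:
f = 2Ω sin φ = 2 × 7.29×10⁻⁵ × sin 55° = 1.19×10⁻⁴ s⁻¹
In the Southern Hemisphere f is negative: f = −1.19×10⁻⁴ s⁻¹.
Component geostrophic relations (x east, y north):
u_g = −(1/(fρ)) ∂P/∂y,  v_g = (1/(fρ)) ∂P/∂x
u_g = −(−1.1×10⁻³)/(−1.19×10⁻⁴ × 1.13) = −8.15 m/s;  v_g = (2.2×10⁻³)/(−1.19×10⁻⁴ × 1.13) = −16.3 m/s
|V_g| = √(u_g² + v_g²) = 18.2 m/s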